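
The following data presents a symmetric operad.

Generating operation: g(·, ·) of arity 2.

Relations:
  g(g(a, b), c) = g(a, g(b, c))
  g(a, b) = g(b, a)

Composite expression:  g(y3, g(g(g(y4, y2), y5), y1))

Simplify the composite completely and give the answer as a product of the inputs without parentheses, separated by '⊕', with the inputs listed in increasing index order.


Key point: g commutes, so take the y-inputs in any fixed order.
g(y4, y2) reduces to y4 ⊕ y2
g(g(y4, y2), y5) reduces to y4 ⊕ y2 ⊕ y5
g(g(g(y4, y2), y5), y1) reduces to y4 ⊕ y2 ⊕ y5 ⊕ y1
g(y3, g(g(g(y4, y2), y5), y1)) reduces to y3 ⊕ y4 ⊕ y2 ⊕ y5 ⊕ y1
reordering the factors by index: y1 ⊕ y2 ⊕ y3 ⊕ y4 ⊕ y5

y1 ⊕ y2 ⊕ y3 ⊕ y4 ⊕ y5


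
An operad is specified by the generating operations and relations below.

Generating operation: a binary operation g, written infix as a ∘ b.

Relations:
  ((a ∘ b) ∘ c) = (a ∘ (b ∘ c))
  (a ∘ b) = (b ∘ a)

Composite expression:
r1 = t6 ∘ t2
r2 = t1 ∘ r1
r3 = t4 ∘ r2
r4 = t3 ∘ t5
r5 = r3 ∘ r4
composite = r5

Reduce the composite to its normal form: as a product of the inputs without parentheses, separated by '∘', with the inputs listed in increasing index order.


t1 ∘ t2 ∘ t3 ∘ t4 ∘ t5 ∘ t6


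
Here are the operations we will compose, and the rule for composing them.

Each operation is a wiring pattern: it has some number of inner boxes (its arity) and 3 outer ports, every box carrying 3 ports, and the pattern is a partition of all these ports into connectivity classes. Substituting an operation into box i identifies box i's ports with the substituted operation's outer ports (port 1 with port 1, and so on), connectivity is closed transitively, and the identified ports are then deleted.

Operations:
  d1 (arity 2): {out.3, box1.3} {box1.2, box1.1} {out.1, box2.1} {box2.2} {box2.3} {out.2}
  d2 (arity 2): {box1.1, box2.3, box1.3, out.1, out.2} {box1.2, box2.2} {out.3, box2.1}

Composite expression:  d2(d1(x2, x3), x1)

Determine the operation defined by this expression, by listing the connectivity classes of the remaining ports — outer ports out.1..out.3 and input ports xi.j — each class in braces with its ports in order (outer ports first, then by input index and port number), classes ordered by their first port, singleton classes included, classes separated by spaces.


{out.1, out.2, x1.3, x2.3, x3.1} {out.3, x1.1} {x1.2} {x2.1, x2.2} {x3.2} {x3.3}

Substituting into d2 glues patterns; closure does the rest.
d1 over (x2, x3) gives {out.1, x3.1} {out.2} {out.3, x2.3} {x2.1, x2.2} {x3.2} {x3.3}, out.j being that stage's outer ports
d2 over (x2, x3, x1) gives {out.1, out.2, x1.3, x2.3, x3.1} {out.3, x1.1} {x1.2} {x2.1, x2.2} {x3.2} {x3.3}, out.j being that stage's outer ports


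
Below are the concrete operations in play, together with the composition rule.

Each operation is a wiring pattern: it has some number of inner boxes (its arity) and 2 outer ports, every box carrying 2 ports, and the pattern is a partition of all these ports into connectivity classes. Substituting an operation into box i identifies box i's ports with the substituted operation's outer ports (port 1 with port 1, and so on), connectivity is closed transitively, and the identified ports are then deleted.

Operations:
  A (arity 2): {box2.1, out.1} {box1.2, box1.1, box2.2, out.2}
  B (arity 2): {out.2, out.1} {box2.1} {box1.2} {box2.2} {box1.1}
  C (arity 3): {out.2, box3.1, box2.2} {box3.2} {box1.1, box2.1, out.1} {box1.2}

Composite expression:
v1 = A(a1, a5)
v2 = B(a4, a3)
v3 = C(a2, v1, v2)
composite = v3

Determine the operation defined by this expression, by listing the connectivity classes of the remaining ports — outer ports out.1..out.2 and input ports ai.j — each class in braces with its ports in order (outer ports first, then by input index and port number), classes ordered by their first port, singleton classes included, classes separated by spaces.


Treat the ports identified at C as solder joints: merge, then drop.
A over (a1, a5) gives {out.1, a5.1} {out.2, a1.1, a1.2, a5.2}, out.j being that stage's outer ports
B over (a4, a3) gives {out.1, out.2} {a3.1} {a3.2} {a4.1} {a4.2}, out.j being that stage's outer ports
C over (a2, a1, a5, a4, a3) gives {out.1, a2.1, a5.1} {out.2, a1.1, a1.2, a5.2} {a2.2} {a3.1} {a3.2} {a4.1} {a4.2}, out.j being that stage's outer ports

{out.1, a2.1, a5.1} {out.2, a1.1, a1.2, a5.2} {a2.2} {a3.1} {a3.2} {a4.1} {a4.2}


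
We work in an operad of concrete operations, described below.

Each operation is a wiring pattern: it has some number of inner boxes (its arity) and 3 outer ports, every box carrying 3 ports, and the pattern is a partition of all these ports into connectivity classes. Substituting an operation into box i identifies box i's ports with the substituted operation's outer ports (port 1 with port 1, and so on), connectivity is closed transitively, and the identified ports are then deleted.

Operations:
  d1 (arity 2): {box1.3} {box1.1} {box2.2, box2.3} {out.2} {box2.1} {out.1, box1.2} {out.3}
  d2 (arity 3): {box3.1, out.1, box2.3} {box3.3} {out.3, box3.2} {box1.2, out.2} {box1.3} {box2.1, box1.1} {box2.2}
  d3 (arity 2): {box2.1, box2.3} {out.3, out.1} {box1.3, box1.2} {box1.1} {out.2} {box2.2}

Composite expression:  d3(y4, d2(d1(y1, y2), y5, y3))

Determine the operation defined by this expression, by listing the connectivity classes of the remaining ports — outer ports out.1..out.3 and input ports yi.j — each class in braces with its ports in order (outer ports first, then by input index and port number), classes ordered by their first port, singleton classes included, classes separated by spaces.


{out.1, out.3} {out.2} {y1.1} {y1.2, y5.1} {y1.3} {y2.1} {y2.2, y2.3} {y3.1, y3.2, y5.3} {y3.3} {y4.1} {y4.2, y4.3} {y5.2}


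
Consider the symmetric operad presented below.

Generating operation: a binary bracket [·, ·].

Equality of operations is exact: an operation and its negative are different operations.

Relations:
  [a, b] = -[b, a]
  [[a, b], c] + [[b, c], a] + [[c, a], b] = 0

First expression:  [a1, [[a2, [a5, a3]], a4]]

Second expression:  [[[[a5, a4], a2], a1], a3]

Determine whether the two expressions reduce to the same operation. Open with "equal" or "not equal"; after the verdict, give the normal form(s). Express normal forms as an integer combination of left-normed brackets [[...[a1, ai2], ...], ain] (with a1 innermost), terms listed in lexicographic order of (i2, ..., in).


The first expression reduces to -[[[[a1, a2], a3], a5], a4] + [[[[a1, a2], a5], a3], a4] + [[[[a1, a3], a5], a2], a4] + [[[[a1, a4], a2], a3], a5] - [[[[a1, a4], a2], a5], a3] - [[[[a1, a4], a3], a5], a2] + [[[[a1, a4], a5], a3], a2] - [[[[a1, a5], a3], a2], a4]
The second expression reduces to -[[[[a1, a2], a4], a5], a3] + [[[[a1, a2], a5], a4], a3] + [[[[a1, a4], a5], a2], a3] - [[[[a1, a5], a4], a2], a3]
The forms do not match — not equal.

not equal: they reduce to -[[[[a1, a2], a3], a5], a4] + [[[[a1, a2], a5], a3], a4] + [[[[a1, a3], a5], a2], a4] + [[[[a1, a4], a2], a3], a5] - [[[[a1, a4], a2], a5], a3] - [[[[a1, a4], a3], a5], a2] + [[[[a1, a4], a5], a3], a2] - [[[[a1, a5], a3], a2], a4] and -[[[[a1, a2], a4], a5], a3] + [[[[a1, a2], a5], a4], a3] + [[[[a1, a4], a5], a2], a3] - [[[[a1, a5], a4], a2], a3]


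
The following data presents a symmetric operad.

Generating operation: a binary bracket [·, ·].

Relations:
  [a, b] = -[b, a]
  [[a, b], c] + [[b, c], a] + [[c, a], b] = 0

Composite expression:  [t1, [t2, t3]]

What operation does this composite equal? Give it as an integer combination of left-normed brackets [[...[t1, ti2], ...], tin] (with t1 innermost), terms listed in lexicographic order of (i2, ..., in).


In the tensor algebra, words opening t1 carry the t1-anchored form.
Composite bracket: [t1, [t2, t3]]
Full expansion: 4 signed words from ab - ba (2^2 = 4).
Collect the words opening with t1:
  word t1t2t3 has sign +1, contributing +[[t1, t2], t3]
  word t1t3t2 has sign -1, contributing -[[t1, t3], t2]

[[t1, t2], t3] - [[t1, t3], t2]


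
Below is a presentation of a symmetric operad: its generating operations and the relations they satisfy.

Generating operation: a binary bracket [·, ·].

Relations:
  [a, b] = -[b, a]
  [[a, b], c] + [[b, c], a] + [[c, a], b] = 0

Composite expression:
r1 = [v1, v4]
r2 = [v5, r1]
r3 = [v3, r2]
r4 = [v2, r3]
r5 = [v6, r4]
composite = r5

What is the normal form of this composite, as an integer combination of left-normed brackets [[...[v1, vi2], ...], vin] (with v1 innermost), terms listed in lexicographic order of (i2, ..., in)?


[[[[[v1, v4], v5], v3], v2], v6]

Antisymmetry and Jacobi reduce to v1-anchored left-normed brackets.
Composite bracket: [v6, [v2, [v3, [v5, [v1, v4]]]]]
Applying ab - ba throughout gives 32 signed words (2^5 = 32).
Collect the words opening with v1:
  sign of v1v4v5v3v2v6 is +1, so it contributes +[[[[[v1, v4], v5], v3], v2], v6]


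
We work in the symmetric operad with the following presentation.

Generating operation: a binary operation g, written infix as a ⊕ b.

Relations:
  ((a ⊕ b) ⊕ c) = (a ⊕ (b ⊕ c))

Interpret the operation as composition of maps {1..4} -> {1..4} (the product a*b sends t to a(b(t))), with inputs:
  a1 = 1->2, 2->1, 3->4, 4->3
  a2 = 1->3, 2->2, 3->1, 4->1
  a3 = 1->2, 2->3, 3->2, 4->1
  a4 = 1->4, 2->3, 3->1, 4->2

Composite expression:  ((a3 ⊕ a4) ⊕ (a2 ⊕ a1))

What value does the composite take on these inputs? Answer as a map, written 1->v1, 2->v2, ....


(a3 ⊕ a4) = 1->1, 2->2, 3->2, 4->3
(a2 ⊕ a1) = 1->2, 2->3, 3->1, 4->1
((a3 ⊕ a4) ⊕ (a2 ⊕ a1)) = 1->2, 2->2, 3->1, 4->1

1->2, 2->2, 3->1, 4->1


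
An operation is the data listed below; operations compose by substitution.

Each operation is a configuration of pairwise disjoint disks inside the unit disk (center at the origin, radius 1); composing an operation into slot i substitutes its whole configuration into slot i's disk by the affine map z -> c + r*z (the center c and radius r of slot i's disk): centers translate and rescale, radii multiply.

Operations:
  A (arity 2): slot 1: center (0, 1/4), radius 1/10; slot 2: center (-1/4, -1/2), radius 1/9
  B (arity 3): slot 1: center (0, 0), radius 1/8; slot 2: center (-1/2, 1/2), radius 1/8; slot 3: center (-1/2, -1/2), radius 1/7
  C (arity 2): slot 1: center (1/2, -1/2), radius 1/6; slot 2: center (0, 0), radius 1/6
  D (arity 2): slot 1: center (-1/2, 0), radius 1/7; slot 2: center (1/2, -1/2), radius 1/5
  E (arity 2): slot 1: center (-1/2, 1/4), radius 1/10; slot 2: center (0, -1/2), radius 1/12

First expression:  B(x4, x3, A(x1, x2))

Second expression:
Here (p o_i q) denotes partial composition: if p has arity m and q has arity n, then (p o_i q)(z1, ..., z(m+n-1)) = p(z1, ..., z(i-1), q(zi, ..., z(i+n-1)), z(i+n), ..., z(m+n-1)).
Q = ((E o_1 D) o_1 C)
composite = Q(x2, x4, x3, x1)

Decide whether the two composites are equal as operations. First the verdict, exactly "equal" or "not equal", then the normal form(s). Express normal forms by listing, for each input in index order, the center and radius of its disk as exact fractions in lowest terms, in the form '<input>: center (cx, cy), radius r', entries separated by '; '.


not equal; the first gives x1: center (-1/2, -13/28), radius 1/70; x2: center (-15/28, -4/7), radius 1/63; x3: center (-1/2, 1/2), radius 1/8; x4: center (0, 0), radius 1/8 and the second x1: center (0, -1/2), radius 1/12; x2: center (-19/35, 17/70), radius 1/420; x3: center (-9/20, 1/5), radius 1/50; x4: center (-11/20, 1/4), radius 1/420

Normal form of the first expression: x1: center (-1/2, -13/28), radius 1/70; x2: center (-15/28, -4/7), radius 1/63; x3: center (-1/2, 1/2), radius 1/8; x4: center (0, 0), radius 1/8
Normal form of the second expression: x1: center (0, -1/2), radius 1/12; x2: center (-19/35, 17/70), radius 1/420; x3: center (-9/20, 1/5), radius 1/50; x4: center (-11/20, 1/4), radius 1/420
Distinct normal forms: not equal.


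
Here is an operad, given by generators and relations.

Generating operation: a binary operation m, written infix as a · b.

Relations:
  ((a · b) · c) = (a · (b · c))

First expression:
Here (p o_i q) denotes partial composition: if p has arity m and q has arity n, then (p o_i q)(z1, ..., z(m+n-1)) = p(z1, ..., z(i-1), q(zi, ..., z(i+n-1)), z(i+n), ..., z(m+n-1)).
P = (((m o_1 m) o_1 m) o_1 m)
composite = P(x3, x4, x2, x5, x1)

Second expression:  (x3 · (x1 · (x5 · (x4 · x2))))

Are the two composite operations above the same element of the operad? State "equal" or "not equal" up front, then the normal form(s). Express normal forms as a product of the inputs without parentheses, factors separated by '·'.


not equal; the first gives x3 · x4 · x2 · x5 · x1 and the second x3 · x1 · x5 · x4 · x2

Normal form of the first expression: x3 · x4 · x2 · x5 · x1
Normal form of the second expression: x3 · x1 · x5 · x4 · x2
The normal forms differ: not equal.


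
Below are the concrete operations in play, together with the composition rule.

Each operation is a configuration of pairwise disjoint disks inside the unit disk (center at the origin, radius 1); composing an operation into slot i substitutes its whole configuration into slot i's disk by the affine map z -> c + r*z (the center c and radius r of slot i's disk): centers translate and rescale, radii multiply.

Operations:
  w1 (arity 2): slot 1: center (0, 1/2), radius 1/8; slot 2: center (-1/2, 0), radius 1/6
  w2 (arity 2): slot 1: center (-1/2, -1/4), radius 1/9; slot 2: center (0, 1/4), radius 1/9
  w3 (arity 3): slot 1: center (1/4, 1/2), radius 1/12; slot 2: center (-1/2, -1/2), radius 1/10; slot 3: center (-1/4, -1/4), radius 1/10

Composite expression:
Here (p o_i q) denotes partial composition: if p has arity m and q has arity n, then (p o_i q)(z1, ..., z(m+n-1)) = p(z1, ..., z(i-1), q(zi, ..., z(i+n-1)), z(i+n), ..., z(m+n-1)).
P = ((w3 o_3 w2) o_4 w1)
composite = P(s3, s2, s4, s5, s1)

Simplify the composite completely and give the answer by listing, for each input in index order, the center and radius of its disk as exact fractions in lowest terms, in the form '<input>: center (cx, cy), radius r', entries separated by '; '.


Each s-disk chains the slot maps above it in w3; radii multiply.
tracing s3 down its 1-map path: center (1/4, 1/2), radius 1/12
tracing s2 down its 1-map path: center (-1/2, -1/2), radius 1/10
tracing s4 down its 2-map path: center (-3/10, -11/40), radius 1/90
tracing s5 down its 3-map path: center (-1/4, -79/360), radius 1/720
tracing s1 down its 3-map path: center (-23/90, -9/40), radius 1/540

s1: center (-23/90, -9/40), radius 1/540; s2: center (-1/2, -1/2), radius 1/10; s3: center (1/4, 1/2), radius 1/12; s4: center (-3/10, -11/40), radius 1/90; s5: center (-1/4, -79/360), radius 1/720


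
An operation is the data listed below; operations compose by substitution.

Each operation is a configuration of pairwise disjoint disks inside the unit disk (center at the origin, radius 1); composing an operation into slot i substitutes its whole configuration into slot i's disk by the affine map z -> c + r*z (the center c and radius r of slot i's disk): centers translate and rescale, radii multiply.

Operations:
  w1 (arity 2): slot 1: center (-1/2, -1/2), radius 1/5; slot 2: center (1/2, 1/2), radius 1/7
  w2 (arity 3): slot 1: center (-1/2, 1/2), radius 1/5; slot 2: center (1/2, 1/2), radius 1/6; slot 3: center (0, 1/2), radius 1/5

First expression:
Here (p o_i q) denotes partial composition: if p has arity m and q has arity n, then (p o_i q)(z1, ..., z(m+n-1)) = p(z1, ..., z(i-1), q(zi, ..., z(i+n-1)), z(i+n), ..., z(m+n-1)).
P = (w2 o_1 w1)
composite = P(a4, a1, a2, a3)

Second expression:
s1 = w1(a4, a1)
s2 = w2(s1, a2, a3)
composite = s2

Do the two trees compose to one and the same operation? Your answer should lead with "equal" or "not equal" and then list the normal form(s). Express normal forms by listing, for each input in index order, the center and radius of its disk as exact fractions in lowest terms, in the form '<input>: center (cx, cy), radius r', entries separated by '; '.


In normal form, the first expression is a1: center (-2/5, 3/5), radius 1/35; a2: center (1/2, 1/2), radius 1/6; a3: center (0, 1/2), radius 1/5; a4: center (-3/5, 2/5), radius 1/25
In normal form, the second expression is a1: center (-2/5, 3/5), radius 1/35; a2: center (1/2, 1/2), radius 1/6; a3: center (0, 1/2), radius 1/5; a4: center (-3/5, 2/5), radius 1/25
Identical normal forms: equal.

equal; the common form is a1: center (-2/5, 3/5), radius 1/35; a2: center (1/2, 1/2), radius 1/6; a3: center (0, 1/2), radius 1/5; a4: center (-3/5, 2/5), radius 1/25


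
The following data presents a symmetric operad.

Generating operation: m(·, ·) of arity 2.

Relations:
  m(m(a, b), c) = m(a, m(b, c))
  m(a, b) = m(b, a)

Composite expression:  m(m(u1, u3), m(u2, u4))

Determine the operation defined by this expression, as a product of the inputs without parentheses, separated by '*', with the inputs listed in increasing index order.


u1 * u2 * u3 * u4

Both nesting and order wash out for m; what remains is which u's occur.
m(u1, u3) unparenthesizes to u1 * u3
m(u2, u4) unparenthesizes to u2 * u4
m(m(u1, u3), m(u2, u4)) unparenthesizes to u1 * u3 * u2 * u4
reordering the factors by index: u1 * u2 * u3 * u4


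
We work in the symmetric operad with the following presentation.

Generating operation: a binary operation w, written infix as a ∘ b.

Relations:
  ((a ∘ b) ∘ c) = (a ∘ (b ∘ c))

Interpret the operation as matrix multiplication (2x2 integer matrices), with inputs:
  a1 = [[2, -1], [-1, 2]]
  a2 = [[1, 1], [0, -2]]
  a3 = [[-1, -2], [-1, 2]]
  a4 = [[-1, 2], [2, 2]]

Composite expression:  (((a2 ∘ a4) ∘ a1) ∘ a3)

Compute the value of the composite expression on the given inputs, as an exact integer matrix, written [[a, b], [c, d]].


(a2 ∘ a4) = [[1, 4], [-4, -4]]
((a2 ∘ a4) ∘ a1) = [[-2, 7], [-4, -4]]
(((a2 ∘ a4) ∘ a1) ∘ a3) = [[-5, 18], [8, 0]]

[[-5, 18], [8, 0]]


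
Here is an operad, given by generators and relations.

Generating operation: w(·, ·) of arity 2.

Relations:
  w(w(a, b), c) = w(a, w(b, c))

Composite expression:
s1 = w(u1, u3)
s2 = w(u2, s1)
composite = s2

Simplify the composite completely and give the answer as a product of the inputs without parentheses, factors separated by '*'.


u2 * u1 * u3


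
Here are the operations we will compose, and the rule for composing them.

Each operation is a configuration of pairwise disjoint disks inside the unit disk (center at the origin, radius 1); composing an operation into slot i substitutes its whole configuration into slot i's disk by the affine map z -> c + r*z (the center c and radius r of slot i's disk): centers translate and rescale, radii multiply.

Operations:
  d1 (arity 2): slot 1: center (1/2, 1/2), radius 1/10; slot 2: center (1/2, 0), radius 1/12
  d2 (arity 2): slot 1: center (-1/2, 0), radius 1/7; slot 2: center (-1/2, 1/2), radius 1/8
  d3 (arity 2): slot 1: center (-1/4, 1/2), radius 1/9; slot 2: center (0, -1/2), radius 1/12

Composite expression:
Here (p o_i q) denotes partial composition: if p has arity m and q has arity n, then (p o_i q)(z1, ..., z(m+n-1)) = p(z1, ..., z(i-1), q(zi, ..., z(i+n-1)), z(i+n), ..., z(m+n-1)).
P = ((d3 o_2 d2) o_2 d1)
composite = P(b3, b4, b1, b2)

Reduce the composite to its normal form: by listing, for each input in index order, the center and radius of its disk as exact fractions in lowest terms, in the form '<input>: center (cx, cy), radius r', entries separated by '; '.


b1: center (-1/28, -1/2), radius 1/1008; b2: center (-1/24, -11/24), radius 1/96; b3: center (-1/4, 1/2), radius 1/9; b4: center (-1/28, -83/168), radius 1/840

Below d3, radii multiply path by path; the b-disk centers shift.
input b3: composing its 1 substitution step yields center (-1/4, 1/2), radius 1/9
input b4: composing its 3 substitution steps yields center (-1/28, -83/168), radius 1/840
input b1: composing its 3 substitution steps yields center (-1/28, -1/2), radius 1/1008
input b2: composing its 2 substitution steps yields center (-1/24, -11/24), radius 1/96


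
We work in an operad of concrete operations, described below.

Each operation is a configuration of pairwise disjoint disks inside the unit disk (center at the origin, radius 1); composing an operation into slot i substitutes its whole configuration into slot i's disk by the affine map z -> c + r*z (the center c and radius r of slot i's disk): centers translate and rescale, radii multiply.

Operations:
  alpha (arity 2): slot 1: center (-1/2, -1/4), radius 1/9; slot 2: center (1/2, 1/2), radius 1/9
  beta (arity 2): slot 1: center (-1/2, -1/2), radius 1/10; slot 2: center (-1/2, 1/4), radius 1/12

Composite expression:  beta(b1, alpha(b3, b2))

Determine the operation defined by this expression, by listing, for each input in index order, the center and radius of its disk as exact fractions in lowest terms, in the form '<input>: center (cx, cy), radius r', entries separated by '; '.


b1: center (-1/2, -1/2), radius 1/10; b2: center (-11/24, 7/24), radius 1/108; b3: center (-13/24, 11/48), radius 1/108

Only the slot chain above each b matters under beta; compose those maps.
input b1: composing its 1 substitution step yields center (-1/2, -1/2), radius 1/10
input b3: composing its 2 substitution steps yields center (-13/24, 11/48), radius 1/108
input b2: composing its 2 substitution steps yields center (-11/24, 7/24), radius 1/108


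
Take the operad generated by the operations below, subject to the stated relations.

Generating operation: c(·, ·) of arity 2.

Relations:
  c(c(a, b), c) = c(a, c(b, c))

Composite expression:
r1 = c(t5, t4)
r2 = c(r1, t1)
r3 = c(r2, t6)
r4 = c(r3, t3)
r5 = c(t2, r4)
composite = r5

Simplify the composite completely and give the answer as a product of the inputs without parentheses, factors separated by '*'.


t2 * t5 * t4 * t1 * t6 * t3

Every regrouping of c is equal, so read the t-inputs in written order.
c(t5, t4) unparenthesizes to t5 * t4
c(c(t5, t4), t1) unparenthesizes to t5 * t4 * t1
c(c(c(t5, t4), t1), t6) unparenthesizes to t5 * t4 * t1 * t6
c(c(c(c(t5, t4), t1), t6), t3) unparenthesizes to t5 * t4 * t1 * t6 * t3
c(t2, c(c(c(c(t5, t4), t1), t6), t3)) unparenthesizes to t2 * t5 * t4 * t1 * t6 * t3


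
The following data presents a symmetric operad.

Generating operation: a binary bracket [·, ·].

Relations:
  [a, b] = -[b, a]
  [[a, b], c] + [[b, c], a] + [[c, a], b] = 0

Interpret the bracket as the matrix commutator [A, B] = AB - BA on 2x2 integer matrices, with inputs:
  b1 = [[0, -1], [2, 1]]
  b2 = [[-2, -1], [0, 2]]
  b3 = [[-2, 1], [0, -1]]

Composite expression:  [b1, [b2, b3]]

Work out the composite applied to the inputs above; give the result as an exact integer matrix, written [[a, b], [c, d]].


[[10, 5], [0, -10]]


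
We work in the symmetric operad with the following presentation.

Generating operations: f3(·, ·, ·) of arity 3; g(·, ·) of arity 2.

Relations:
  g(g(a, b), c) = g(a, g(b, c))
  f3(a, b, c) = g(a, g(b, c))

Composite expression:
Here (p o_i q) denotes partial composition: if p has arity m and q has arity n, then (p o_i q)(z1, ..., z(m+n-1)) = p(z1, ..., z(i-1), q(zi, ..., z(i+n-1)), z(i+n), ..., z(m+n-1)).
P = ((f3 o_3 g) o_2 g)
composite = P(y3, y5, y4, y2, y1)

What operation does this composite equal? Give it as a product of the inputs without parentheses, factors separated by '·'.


y3 · y5 · y4 · y2 · y1

Key point: f3 is associative — brackets drop, the y-order remains.
g(y5, y4) flattens to y5 · y4
g(y2, y1) flattens to y2 · y1
f3(y3, g(y5, y4), g(y2, y1)) flattens to y3 · y5 · y4 · y2 · y1


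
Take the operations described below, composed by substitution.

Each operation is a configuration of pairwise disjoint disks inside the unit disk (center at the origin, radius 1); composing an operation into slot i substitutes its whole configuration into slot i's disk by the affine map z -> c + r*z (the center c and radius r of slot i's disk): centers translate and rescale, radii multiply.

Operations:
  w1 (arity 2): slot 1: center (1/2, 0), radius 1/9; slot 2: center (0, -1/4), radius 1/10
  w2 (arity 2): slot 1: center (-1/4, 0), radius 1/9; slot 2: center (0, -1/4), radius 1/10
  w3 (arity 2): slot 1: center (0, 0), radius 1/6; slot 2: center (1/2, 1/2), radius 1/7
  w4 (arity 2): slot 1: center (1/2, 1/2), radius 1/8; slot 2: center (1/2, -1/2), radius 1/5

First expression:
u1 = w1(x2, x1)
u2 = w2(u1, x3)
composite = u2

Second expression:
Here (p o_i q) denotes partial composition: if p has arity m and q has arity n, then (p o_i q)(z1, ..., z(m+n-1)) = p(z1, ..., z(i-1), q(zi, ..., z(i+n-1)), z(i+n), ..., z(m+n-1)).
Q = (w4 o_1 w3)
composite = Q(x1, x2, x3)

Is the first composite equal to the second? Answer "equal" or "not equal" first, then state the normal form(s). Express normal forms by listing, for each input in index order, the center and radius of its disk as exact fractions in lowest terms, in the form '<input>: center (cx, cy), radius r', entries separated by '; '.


not equal; the first gives x1: center (-1/4, -1/36), radius 1/90; x2: center (-7/36, 0), radius 1/81; x3: center (0, -1/4), radius 1/10 and the second x1: center (1/2, 1/2), radius 1/48; x2: center (9/16, 9/16), radius 1/56; x3: center (1/2, -1/2), radius 1/5

Normal form of the first expression: x1: center (-1/4, -1/36), radius 1/90; x2: center (-7/36, 0), radius 1/81; x3: center (0, -1/4), radius 1/10
Normal form of the second expression: x1: center (1/2, 1/2), radius 1/48; x2: center (9/16, 9/16), radius 1/56; x3: center (1/2, -1/2), radius 1/5
No match — not equal.


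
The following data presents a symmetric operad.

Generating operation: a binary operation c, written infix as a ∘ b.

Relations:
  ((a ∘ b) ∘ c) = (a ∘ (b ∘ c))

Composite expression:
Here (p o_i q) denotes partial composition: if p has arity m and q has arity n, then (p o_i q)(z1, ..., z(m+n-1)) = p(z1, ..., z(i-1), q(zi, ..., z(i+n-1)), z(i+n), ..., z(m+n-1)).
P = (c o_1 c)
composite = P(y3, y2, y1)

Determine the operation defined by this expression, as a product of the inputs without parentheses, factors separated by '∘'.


Associativity of c dissolves the nesting; only the y-input order survives.
(y3 ∘ y2) collapses to y3 ∘ y2
((y3 ∘ y2) ∘ y1) collapses to y3 ∘ y2 ∘ y1

y3 ∘ y2 ∘ y1


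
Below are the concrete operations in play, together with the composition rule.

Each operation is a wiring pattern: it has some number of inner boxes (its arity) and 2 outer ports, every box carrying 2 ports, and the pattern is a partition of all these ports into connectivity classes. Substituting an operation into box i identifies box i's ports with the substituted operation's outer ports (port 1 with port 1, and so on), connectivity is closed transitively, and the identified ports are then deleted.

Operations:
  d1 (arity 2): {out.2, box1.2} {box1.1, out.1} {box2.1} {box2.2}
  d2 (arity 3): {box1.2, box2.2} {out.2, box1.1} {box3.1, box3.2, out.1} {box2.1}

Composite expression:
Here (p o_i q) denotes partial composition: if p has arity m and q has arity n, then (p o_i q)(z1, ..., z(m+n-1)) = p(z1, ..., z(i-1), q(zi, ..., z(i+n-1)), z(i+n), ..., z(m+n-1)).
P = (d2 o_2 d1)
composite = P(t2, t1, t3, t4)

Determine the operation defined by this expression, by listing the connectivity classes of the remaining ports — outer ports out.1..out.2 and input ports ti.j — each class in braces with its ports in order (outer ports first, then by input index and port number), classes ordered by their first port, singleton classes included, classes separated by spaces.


{out.1, t4.1, t4.2} {out.2, t2.1} {t1.1} {t1.2, t2.2} {t3.1} {t3.2}

Substituting into d2 glues patterns; closure does the rest.
stage d1: inputs (t1, t3), connectivity {out.1, t1.1} {out.2, t1.2} {t3.1} {t3.2}, out.j its boundary
stage d2: inputs (t2, t1, t3, t4), connectivity {out.1, t4.1, t4.2} {out.2, t2.1} {t1.1} {t1.2, t2.2} {t3.1} {t3.2}, out.j its boundary


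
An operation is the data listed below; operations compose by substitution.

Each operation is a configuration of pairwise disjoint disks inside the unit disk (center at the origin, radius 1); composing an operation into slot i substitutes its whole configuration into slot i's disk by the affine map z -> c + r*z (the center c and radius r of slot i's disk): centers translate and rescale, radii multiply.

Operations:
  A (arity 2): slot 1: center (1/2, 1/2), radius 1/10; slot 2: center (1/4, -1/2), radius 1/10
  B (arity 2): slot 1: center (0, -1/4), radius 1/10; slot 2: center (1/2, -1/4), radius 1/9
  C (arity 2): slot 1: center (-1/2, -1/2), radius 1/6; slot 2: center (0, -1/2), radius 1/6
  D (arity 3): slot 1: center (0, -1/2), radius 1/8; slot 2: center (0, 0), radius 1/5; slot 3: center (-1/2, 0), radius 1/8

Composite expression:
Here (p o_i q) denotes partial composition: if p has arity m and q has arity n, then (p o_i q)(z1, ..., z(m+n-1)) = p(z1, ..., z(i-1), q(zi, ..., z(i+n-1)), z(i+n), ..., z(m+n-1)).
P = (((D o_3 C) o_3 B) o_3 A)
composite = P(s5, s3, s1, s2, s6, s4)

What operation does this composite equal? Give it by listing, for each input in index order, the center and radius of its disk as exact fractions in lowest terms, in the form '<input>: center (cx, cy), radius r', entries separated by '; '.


s1: center (-539/960, -1/15), radius 1/4800; s2: center (-1079/1920, -11/160), radius 1/4800; s3: center (0, 0), radius 1/5; s4: center (-1/2, -1/16), radius 1/48; s5: center (0, -1/2), radius 1/8; s6: center (-53/96, -13/192), radius 1/432


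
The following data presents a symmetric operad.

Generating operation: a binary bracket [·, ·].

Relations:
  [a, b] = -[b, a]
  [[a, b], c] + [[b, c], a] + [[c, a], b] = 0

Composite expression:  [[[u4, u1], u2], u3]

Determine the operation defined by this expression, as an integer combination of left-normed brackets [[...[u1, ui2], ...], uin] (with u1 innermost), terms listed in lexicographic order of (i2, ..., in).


Skip Jacobi rewriting: expand, keep u1-initial words, read off terms.
Composite bracket: [[[u4, u1], u2], u3]
Full expansion: 8 signed words from ab - ba (2^3 = 8).
Words beginning with u1 determine it all:
  from u1u4u2u3, sign -1: term -[[[u1, u4], u2], u3]

-[[[u1, u4], u2], u3]


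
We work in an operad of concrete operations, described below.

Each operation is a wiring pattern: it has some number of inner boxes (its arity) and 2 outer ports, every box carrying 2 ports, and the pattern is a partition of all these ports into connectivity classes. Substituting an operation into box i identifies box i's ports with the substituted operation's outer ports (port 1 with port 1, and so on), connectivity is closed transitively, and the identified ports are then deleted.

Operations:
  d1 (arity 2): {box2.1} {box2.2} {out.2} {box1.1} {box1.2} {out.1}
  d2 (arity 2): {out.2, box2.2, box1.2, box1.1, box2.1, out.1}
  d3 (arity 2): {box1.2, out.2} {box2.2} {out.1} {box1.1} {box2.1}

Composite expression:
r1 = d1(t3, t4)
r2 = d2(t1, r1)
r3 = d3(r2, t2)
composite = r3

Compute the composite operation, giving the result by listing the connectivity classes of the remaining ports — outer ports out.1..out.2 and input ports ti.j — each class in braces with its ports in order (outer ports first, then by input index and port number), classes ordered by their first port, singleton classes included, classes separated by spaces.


{out.1} {out.2, t1.1, t1.2} {t2.1} {t2.2} {t3.1} {t3.2} {t4.1} {t4.2}

Reachability decides: close wires over d3-identified ports.
composing d1 on (t3, t4), with out.j its own outer ports: {out.1} {out.2} {t3.1} {t3.2} {t4.1} {t4.2}
composing d2 on (t1, t3, t4), with out.j its own outer ports: {out.1, out.2, t1.1, t1.2} {t3.1} {t3.2} {t4.1} {t4.2}
composing d3 on (t1, t3, t4, t2), with out.j its own outer ports: {out.1} {out.2, t1.1, t1.2} {t2.1} {t2.2} {t3.1} {t3.2} {t4.1} {t4.2}


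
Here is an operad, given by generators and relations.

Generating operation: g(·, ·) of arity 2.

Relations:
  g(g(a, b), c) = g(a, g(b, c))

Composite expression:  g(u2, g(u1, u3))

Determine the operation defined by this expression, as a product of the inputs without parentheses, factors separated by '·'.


u2 · u1 · u3

Key point: g is associative — brackets drop, the u-order remains.
g(u1, u3) flattens to u1 · u3
g(u2, g(u1, u3)) flattens to u2 · u1 · u3


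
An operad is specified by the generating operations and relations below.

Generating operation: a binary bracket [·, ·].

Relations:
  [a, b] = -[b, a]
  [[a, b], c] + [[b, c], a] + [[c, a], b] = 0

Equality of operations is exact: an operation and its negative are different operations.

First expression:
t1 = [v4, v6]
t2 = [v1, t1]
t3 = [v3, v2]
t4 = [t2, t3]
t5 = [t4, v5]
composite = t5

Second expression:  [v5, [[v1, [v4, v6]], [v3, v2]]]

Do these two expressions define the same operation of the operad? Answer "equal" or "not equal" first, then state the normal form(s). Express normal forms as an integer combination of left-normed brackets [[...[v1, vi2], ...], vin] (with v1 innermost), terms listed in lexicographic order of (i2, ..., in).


not equal; first: -[[[[[v1, v4], v6], v2], v3], v5] + [[[[[v1, v4], v6], v3], v2], v5] + [[[[[v1, v6], v4], v2], v3], v5] - [[[[[v1, v6], v4], v3], v2], v5]; second: [[[[[v1, v4], v6], v2], v3], v5] - [[[[[v1, v4], v6], v3], v2], v5] - [[[[[v1, v6], v4], v2], v3], v5] + [[[[[v1, v6], v4], v3], v2], v5]

In normal form, the first expression is -[[[[[v1, v4], v6], v2], v3], v5] + [[[[[v1, v4], v6], v3], v2], v5] + [[[[[v1, v6], v4], v2], v3], v5] - [[[[[v1, v6], v4], v3], v2], v5]
In normal form, the second expression is [[[[[v1, v4], v6], v2], v3], v5] - [[[[[v1, v4], v6], v3], v2], v5] - [[[[[v1, v6], v4], v2], v3], v5] + [[[[[v1, v6], v4], v3], v2], v5]
Distinct normal forms: not equal.


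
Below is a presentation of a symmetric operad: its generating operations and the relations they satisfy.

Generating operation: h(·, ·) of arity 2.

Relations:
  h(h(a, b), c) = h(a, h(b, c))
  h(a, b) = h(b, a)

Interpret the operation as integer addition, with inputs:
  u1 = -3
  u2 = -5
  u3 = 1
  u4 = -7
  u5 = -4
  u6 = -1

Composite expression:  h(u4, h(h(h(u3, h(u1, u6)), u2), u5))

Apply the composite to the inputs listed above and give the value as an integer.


-19


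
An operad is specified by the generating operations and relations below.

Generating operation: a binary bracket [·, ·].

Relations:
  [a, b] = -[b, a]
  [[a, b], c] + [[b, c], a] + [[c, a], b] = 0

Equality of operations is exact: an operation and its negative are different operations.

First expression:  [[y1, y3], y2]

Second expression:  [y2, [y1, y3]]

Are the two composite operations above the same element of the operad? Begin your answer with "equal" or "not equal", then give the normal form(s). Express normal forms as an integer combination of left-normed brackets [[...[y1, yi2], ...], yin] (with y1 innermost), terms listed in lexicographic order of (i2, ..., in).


The first expression reduces to [[y1, y3], y2]
The second expression reduces to -[[y1, y3], y2]
They disagree, so not equal.

not equal; first: [[y1, y3], y2]; second: -[[y1, y3], y2]


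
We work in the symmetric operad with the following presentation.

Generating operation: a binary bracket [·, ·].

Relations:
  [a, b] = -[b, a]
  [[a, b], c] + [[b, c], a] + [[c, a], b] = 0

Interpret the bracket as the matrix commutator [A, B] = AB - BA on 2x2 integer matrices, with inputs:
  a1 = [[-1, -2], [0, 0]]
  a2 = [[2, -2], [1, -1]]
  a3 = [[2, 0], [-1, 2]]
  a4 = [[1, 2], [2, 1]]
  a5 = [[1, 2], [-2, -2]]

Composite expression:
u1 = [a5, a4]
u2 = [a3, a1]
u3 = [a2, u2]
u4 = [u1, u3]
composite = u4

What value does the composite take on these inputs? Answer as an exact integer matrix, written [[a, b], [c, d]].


[[-90, -104], [136, 90]]

[a5, a4] = [[8, 6], [-6, -8]]
[a3, a1] = [[-2, 0], [1, 2]]
[a2, [a3, a1]] = [[-2, -8], [-7, 2]]
[[a5, a4], [a2, [a3, a1]]] = [[-90, -104], [136, 90]]


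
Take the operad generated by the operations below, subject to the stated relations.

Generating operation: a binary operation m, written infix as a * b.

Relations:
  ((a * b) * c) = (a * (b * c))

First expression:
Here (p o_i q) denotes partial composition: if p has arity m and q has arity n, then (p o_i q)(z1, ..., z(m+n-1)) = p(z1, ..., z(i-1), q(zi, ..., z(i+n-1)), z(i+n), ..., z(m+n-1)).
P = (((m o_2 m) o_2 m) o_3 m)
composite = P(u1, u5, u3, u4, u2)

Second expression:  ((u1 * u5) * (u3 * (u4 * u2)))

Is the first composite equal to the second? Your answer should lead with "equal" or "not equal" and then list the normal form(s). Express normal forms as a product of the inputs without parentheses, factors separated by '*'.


equal — both sides give u1 * u5 * u3 * u4 * u2

The first composite normalizes to u1 * u5 * u3 * u4 * u2
The second composite normalizes to u1 * u5 * u3 * u4 * u2
Both agree, so they are equal.


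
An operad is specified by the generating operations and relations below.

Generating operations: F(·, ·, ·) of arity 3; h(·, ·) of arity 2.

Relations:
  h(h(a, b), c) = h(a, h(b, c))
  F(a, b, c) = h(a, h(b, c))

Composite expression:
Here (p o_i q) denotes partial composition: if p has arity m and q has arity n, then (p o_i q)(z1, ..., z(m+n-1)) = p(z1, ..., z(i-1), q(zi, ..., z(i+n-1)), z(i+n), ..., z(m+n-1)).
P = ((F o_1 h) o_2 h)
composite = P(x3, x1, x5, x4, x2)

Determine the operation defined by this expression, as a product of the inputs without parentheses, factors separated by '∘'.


x3 ∘ x1 ∘ x5 ∘ x4 ∘ x2

Every regrouping of F is equal, so read the x-inputs in written order.
h(x1, x5) flattens to x1 ∘ x5
h(x3, h(x1, x5)) flattens to x3 ∘ x1 ∘ x5
F(h(x3, h(x1, x5)), x4, x2) flattens to x3 ∘ x1 ∘ x5 ∘ x4 ∘ x2


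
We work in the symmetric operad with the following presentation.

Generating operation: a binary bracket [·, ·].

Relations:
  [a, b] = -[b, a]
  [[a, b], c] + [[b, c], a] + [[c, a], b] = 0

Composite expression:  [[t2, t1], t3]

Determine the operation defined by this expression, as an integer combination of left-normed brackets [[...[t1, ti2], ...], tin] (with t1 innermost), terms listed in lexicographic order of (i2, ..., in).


-[[t1, t2], t3]

In the tensor algebra, words opening t1 carry the t1-anchored form.
Composite bracket: [[t2, t1], t3]
Under [a, b] = ab - ba we get 4 signed associative words (2^2 = 4).
Keep just the words that open with t1:
  t1t2t3 appears with sign -1, giving the term -[[t1, t2], t3]


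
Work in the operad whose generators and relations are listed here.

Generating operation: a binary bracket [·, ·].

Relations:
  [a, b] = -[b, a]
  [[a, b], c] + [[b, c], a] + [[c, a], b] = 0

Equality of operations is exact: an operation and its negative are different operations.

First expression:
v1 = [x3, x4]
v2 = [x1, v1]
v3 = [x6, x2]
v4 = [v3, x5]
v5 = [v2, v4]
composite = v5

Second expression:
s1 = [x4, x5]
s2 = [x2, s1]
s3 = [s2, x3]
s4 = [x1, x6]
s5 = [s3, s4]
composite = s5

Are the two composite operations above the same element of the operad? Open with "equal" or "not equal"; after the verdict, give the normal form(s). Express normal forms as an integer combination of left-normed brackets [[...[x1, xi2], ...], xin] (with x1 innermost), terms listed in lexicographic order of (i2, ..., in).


not equal; first: -[[[[[x1, x3], x4], x2], x6], x5] + [[[[[x1, x3], x4], x5], x2], x6] - [[[[[x1, x3], x4], x5], x6], x2] + [[[[[x1, x3], x4], x6], x2], x5] + [[[[[x1, x4], x3], x2], x6], x5] - [[[[[x1, x4], x3], x5], x2], x6] + [[[[[x1, x4], x3], x5], x6], x2] - [[[[[x1, x4], x3], x6], x2], x5]; second: -[[[[[x1, x6], x2], x4], x5], x3] + [[[[[x1, x6], x2], x5], x4], x3] + [[[[[x1, x6], x3], x2], x4], x5] - [[[[[x1, x6], x3], x2], x5], x4] - [[[[[x1, x6], x3], x4], x5], x2] + [[[[[x1, x6], x3], x5], x4], x2] + [[[[[x1, x6], x4], x5], x2], x3] - [[[[[x1, x6], x5], x4], x2], x3]

The first expression, normalized: -[[[[[x1, x3], x4], x2], x6], x5] + [[[[[x1, x3], x4], x5], x2], x6] - [[[[[x1, x3], x4], x5], x6], x2] + [[[[[x1, x3], x4], x6], x2], x5] + [[[[[x1, x4], x3], x2], x6], x5] - [[[[[x1, x4], x3], x5], x2], x6] + [[[[[x1, x4], x3], x5], x6], x2] - [[[[[x1, x4], x3], x6], x2], x5]
The second expression, normalized: -[[[[[x1, x6], x2], x4], x5], x3] + [[[[[x1, x6], x2], x5], x4], x3] + [[[[[x1, x6], x3], x2], x4], x5] - [[[[[x1, x6], x3], x2], x5], x4] - [[[[[x1, x6], x3], x4], x5], x2] + [[[[[x1, x6], x3], x5], x4], x2] + [[[[[x1, x6], x4], x5], x2], x3] - [[[[[x1, x6], x5], x4], x2], x3]
Distinct normal forms: not equal.
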